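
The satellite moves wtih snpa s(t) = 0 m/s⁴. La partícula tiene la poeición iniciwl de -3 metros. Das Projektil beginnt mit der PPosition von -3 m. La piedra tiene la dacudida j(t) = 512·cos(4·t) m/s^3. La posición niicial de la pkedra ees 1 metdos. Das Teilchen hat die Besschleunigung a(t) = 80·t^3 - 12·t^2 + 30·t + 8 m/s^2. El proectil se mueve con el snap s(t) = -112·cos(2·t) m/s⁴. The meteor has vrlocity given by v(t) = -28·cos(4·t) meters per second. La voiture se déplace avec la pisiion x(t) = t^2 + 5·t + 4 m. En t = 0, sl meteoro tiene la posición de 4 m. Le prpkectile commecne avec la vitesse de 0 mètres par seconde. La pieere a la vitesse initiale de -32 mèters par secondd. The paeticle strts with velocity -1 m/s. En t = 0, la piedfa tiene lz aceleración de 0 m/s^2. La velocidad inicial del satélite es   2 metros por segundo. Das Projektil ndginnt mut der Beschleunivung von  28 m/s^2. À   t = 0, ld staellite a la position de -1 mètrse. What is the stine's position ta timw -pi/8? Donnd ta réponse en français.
Pour résoudre ceci, nous devons prendre 3 intégrales de notre équation du jerk j(t) = 512·cos(4·t). En prenant ∫j(t)dt et en appliquant a(0) = 0, nous trouvons a(t) = 128·sin(4·t). La primitive de l'accélération est la vitesse. En utilisant v(0) = -32, nous obtenons v(t) = -32·cos(4·t). En prenant ∫v(t)dt et en appliquant x(0) = 1, nous trouvons x(t) = 1 - 8·sin(4·t). Nous avons la position x(t) = 1 - 8·sin(4·t). En substituant t = -pi/8: x(-pi/8) = 9.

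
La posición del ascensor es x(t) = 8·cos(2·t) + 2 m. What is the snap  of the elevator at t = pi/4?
We must differentiate our position equation x(t) = 8·cos(2·t) + 2 4 times. The derivative of position gives velocity: v(t) = -16·sin(2·t). Taking d/dt of v(t), we find a(t) = -32·cos(2·t). Taking d/dt of a(t), we find j(t) = 64·sin(2·t). Differentiating jerk, we get snap: s(t) = 128·cos(2·t). From the given snap equation s(t) = 128·cos(2·t), we substitute t = pi/4 to get s = 0.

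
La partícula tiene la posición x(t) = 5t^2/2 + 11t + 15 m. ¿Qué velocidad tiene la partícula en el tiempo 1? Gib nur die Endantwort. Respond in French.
La réponse est 16.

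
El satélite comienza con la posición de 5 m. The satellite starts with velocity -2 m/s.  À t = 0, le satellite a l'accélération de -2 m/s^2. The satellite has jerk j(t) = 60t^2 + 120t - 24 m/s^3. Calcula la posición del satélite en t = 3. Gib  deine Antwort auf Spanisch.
Para resolver esto, necesitamos tomar 3 antiderivadas de nuestra ecuación de la sacudida j(t) = 60·t^2 + 120·t - 24. La integral de la sacudida, con a(0) = -2, da la aceleración: a(t) = 20·t^3 + 60·t^2 - 24·t - 2. Integrando la aceleración y usando la condición inicial v(0) = -2, obtenemos v(t) = 5·t^4 + 20·t^3 - 12·t^2 - 2·t - 2. Integrando la velocidad y usando la condición inicial x(0) = 5, obtenemos x(t) = t^5 + 5·t^4 - 4·t^3 - t^2 - 2·t + 5. Tenemos la posición x(t) = t^5 + 5·t^4 - 4·t^3 - t^2 - 2·t + 5. Sustituyendo t = 3: x(3) = 530.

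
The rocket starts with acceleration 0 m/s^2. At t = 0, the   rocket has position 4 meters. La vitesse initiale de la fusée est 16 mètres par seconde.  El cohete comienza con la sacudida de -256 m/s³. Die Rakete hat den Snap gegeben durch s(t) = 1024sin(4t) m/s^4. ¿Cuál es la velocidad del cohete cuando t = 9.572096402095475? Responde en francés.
Nous devons trouver l'intégrale de notre équation du snap s(t) = 1024·sin(4·t) 3 fois. La primitive du snap, avec j(0) = -256, donne le jerk: j(t) = -256·cos(4·t). L'intégrale du jerk est l'accélération. En utilisant a(0) = 0, nous obtenons a(t) = -64·sin(4·t). L'intégrale de l'accélération est la vitesse. En utilisant v(0) = 16, nous obtenons v(t) = 16·cos(4·t). Nous avons la vitesse v(t) = 16·cos(4·t). En substituant t = 9.572096402095475: v(9.572096402095475) = 13.3015121378677.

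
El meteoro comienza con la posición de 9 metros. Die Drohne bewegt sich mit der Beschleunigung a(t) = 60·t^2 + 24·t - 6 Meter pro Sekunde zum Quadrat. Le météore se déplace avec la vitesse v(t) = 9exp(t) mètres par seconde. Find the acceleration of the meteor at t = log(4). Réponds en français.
En partant de la vitesse v(t) = 9·exp(t), nous prenons 1 dérivée. En prenant d/dt de v(t), nous trouvons a(t) = 9·exp(t). En utilisant a(t) = 9·exp(t) et en substituant t = log(4), nous trouvons a = 36.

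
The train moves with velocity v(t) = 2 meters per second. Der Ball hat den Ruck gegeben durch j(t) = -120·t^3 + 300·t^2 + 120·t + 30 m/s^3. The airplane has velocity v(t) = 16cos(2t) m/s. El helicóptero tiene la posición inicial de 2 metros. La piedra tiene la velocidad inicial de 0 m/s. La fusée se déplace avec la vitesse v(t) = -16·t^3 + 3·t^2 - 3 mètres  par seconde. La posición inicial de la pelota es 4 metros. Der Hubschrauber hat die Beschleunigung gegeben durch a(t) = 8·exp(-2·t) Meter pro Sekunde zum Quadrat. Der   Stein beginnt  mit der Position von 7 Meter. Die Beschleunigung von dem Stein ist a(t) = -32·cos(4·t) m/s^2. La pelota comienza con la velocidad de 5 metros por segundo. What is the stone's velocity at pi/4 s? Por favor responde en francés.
Pour résoudre ceci, nous devons prendre 1 primitive de notre équation de l'accélération a(t) = -32·cos(4·t). En prenant ∫a(t)dt et en appliquant v(0) = 0, nous trouvons v(t) = -8·sin(4·t). Nous avons la vitesse v(t) = -8·sin(4·t). En substituant t = pi/4: v(pi/4) = 0.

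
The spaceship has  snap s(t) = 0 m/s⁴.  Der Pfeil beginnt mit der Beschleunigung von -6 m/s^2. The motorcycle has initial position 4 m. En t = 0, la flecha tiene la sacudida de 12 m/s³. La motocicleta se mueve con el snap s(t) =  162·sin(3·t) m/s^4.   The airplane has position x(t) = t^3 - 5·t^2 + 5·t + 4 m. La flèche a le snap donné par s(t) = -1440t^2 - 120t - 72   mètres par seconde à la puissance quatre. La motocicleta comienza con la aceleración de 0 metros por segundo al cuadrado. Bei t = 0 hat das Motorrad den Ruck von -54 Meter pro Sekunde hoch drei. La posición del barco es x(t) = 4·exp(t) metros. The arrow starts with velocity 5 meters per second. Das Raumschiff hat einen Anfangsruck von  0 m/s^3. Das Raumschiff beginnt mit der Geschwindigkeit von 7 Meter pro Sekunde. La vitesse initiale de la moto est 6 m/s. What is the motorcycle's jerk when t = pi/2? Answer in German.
Wir müssen unsere Gleichung für den Snap s(t) = 162·sin(3·t) 1-mal integrieren. Die Stammfunktion von dem Snap ist der Ruck. Mit j(0) = -54 erhalten wir j(t) = -54·cos(3·t). Mit j(t) = -54·cos(3·t) und Einsetzen von t = pi/2, finden wir j = 0.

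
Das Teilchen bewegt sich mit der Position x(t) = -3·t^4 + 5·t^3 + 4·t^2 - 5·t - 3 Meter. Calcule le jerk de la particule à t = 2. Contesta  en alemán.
Ausgehend von der Position x(t) = -3·t^4 + 5·t^3 + 4·t^2 - 5·t - 3, nehmen wir 3 Ableitungen. Die Ableitung von der Position ergibt die Geschwindigkeit: v(t) = -12·t^3 + 15·t^2 + 8·t - 5. Mit d/dt von v(t) finden wir a(t) = -36·t^2 + 30·t + 8. Mit d/dt von a(t) finden wir j(t) = 30 - 72·t. Mit j(t) = 30 - 72·t und Einsetzen von t = 2, finden wir j = -114.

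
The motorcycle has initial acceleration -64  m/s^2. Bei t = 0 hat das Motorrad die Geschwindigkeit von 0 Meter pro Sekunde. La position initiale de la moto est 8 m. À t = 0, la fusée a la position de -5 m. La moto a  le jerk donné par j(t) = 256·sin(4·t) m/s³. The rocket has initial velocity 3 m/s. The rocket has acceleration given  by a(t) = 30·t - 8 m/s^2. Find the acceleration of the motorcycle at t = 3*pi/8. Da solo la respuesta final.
The answer is 0.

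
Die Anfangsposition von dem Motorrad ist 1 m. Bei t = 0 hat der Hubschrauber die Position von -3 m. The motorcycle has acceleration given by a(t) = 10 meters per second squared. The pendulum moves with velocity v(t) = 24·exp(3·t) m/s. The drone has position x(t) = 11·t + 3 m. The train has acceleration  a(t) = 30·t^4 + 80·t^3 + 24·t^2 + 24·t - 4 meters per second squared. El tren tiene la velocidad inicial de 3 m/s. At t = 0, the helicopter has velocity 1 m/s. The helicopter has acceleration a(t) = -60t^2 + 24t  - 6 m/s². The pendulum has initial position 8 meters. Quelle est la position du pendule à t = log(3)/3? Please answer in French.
En partant de la vitesse v(t) = 24·exp(3·t), nous prenons 1 intégrale. L'intégrale de la vitesse est la position. En utilisant x(0) = 8, nous obtenons x(t) = 8·exp(3·t). De l'équation de la position x(t) = 8·exp(3·t), nous substituons t = log(3)/3 pour obtenir x = 24.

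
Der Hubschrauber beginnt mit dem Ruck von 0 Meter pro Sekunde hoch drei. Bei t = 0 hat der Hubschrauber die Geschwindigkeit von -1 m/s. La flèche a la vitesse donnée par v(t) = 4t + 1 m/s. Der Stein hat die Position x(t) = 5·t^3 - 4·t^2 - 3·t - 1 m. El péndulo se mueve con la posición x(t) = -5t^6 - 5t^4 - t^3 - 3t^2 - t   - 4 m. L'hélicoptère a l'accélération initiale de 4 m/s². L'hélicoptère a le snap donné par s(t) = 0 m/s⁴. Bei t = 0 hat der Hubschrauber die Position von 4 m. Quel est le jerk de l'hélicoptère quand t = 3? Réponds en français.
Nous devons intégrer notre équation du snap s(t) = 0 1 fois. La primitive du snap, avec j(0) = 0, donne le jerk: j(t) = 0. De l'équation du jerk j(t) = 0, nous substituons t = 3 pour obtenir j = 0.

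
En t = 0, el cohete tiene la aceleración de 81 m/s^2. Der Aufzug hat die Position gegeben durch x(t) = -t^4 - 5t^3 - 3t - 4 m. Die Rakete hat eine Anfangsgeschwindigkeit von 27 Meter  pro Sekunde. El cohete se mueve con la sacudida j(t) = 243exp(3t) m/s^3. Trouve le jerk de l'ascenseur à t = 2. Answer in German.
Ausgehend von der Position x(t) = -t^4 - 5·t^3 - 3·t - 4, nehmen wir 3 Ableitungen. Durch Ableiten von der Position erhalten wir die Geschwindigkeit: v(t) = -4·t^3 - 15·t^2 - 3. Mit d/dt von v(t) finden wir a(t) = -12·t^2 - 30·t. Die Ableitung von der Beschleunigung ergibt den Ruck: j(t) = -24·t - 30. Wir haben den Ruck j(t) = -24·t - 30. Durch Einsetzen von t = 2: j(2) = -78.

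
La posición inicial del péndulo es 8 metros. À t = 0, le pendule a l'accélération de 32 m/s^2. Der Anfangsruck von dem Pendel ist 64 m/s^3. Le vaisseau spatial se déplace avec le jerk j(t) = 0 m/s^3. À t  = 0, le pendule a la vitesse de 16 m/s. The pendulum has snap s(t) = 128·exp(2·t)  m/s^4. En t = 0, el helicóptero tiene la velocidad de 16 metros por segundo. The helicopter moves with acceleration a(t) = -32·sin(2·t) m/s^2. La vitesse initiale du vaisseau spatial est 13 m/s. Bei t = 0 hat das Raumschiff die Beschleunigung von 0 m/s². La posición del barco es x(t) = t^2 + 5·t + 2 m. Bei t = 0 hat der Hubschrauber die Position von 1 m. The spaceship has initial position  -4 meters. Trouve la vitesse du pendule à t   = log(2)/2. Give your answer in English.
We need to integrate our snap equation s(t) = 128·exp(2·t) 3 times. Taking ∫s(t)dt and applying j(0) = 64, we find j(t) = 64·exp(2·t). The integral of jerk is acceleration. Using a(0) = 32, we get a(t) = 32·exp(2·t). The antiderivative of acceleration, with v(0) = 16, gives velocity: v(t) = 16·exp(2·t). From the given velocity equation v(t) = 16·exp(2·t), we substitute t = log(2)/2 to get v = 32.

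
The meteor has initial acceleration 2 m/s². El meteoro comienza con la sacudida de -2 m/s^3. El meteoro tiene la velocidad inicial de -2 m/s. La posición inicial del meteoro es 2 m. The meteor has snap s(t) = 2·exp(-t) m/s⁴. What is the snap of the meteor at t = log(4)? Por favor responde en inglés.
From the given snap equation s(t) = 2·exp(-t), we substitute t = log(4) to get s = 1/2.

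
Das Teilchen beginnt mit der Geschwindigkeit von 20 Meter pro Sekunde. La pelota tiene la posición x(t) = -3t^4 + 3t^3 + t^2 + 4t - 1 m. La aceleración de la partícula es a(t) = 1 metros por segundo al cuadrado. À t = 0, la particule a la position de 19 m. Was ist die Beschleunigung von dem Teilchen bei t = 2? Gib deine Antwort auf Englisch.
Using a(t) = 1 and substituting t = 2, we find a = 1.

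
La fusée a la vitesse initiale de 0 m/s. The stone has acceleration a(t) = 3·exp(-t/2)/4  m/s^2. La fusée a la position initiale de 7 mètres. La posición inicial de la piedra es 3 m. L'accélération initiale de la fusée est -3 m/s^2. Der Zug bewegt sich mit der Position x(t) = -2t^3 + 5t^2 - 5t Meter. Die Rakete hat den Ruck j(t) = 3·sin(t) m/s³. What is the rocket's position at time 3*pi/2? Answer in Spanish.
Para resolver esto, necesitamos tomar 3 integrales de nuestra ecuación de la sacudida j(t) = 3·sin(t). Integrando la sacudida y usando la condición inicial a(0) = -3, obtenemos a(t) = -3·cos(t). La antiderivada de la aceleración, con v(0) = 0, da la velocidad: v(t) = -3·sin(t). La antiderivada de la velocidad, con x(0) = 7, da la posición: x(t) = 3·cos(t) + 4. Usando x(t) = 3·cos(t) + 4 y sustituyendo t = 3*pi/2, encontramos x = 4.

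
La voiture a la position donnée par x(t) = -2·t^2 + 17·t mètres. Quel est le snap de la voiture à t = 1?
Pour résoudre ceci, nous devons prendre 4 dérivées de notre équation de la position x(t) = -2·t^2 + 17·t. La dérivée de la position donne la vitesse: v(t) = 17 - 4·t. La dérivée de la vitesse donne l'accélération: a(t) = -4. En dérivant l'accélération, nous obtenons le jerk: j(t) = 0. En dérivant le jerk, nous obtenons le snap: s(t) = 0. De l'équation du snap s(t) = 0, nous substituons t = 1 pour obtenir s = 0.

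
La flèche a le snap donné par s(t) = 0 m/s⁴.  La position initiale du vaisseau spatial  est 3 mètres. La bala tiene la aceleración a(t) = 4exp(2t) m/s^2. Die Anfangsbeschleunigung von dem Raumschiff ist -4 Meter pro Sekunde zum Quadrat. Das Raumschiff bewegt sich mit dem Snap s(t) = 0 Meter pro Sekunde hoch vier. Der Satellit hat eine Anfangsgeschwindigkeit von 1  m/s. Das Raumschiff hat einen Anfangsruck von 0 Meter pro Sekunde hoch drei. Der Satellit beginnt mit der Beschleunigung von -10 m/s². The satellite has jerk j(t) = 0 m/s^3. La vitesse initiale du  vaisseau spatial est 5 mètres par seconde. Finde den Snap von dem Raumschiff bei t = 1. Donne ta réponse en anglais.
We have snap s(t) = 0. Substituting t = 1: s(1) = 0.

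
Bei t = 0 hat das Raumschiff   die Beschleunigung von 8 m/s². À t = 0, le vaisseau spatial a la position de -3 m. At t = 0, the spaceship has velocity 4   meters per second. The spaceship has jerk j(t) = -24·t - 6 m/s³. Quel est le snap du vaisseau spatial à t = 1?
Nous devons dériver notre équation du jerk j(t) = -24·t - 6 1 fois. En prenant d/dt de j(t), nous trouvons s(t) = -24. En utilisant s(t) = -24 et en substituant t = 1, nous trouvons s = -24.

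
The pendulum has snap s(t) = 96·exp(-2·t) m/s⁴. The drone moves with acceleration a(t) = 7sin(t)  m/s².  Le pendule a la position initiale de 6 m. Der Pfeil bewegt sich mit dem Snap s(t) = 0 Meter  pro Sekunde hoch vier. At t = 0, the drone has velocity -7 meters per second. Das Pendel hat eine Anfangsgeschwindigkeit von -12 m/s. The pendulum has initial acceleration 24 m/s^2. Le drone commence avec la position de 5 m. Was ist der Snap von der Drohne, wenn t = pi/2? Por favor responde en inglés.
Starting from acceleration a(t) = 7·sin(t), we take 2 derivatives. Taking d/dt of a(t), we find j(t) = 7·cos(t). Taking d/dt of j(t), we find s(t) = -7·sin(t). We have snap s(t) = -7·sin(t). Substituting t = pi/2: s(pi/2) = -7.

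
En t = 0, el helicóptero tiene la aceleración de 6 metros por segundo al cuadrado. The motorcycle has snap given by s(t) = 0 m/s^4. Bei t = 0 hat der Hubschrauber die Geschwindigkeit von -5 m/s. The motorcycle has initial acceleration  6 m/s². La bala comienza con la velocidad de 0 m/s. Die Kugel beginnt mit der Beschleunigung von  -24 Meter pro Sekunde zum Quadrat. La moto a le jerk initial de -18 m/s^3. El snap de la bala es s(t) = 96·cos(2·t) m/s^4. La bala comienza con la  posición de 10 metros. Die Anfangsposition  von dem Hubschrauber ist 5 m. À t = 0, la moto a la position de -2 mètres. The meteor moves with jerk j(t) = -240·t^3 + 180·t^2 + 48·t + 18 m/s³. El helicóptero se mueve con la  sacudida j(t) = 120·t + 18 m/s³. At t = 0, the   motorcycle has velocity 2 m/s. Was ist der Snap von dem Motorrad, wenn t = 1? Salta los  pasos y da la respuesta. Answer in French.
s(1) = 0.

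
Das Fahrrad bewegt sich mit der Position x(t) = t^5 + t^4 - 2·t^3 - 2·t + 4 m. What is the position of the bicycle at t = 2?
From the given position equation x(t) = t^5 + t^4 - 2·t^3 - 2·t + 4, we substitute t = 2 to get x = 32.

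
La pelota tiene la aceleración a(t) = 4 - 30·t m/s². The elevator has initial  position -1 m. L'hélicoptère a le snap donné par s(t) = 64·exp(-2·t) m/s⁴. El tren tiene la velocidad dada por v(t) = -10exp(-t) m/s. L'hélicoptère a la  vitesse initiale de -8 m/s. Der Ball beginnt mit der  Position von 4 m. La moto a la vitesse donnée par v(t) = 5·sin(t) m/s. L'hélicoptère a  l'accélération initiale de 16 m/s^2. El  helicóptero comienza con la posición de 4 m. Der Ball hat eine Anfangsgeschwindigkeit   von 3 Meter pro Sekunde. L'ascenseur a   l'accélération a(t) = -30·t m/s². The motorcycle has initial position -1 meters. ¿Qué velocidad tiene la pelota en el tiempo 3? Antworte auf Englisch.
We need to integrate our acceleration equation a(t) = 4 - 30·t 1 time. The integral of acceleration, with v(0) = 3, gives velocity: v(t) = -15·t^2 + 4·t + 3. We have velocity v(t) = -15·t^2 + 4·t + 3. Substituting t = 3: v(3) = -120.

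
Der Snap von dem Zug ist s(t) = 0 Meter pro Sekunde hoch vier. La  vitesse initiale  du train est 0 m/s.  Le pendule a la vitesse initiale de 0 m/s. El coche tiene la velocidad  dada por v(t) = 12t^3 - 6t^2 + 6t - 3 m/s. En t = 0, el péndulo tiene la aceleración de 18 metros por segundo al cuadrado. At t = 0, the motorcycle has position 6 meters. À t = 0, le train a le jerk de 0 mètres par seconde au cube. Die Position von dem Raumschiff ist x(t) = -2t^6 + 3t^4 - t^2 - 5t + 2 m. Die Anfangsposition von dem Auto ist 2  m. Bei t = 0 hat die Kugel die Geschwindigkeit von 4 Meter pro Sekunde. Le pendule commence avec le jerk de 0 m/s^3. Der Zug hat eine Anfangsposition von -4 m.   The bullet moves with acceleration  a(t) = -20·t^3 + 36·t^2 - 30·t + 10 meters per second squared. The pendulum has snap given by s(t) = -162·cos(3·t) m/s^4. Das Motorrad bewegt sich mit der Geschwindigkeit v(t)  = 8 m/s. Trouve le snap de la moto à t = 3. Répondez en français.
En partant de la vitesse v(t) = 8, nous prenons 3 dérivées. La dérivée de la vitesse donne l'accélération: a(t) = 0. La dérivée de l'accélération donne le jerk: j(t) = 0. En dérivant le jerk, nous obtenons le snap: s(t) = 0. En utilisant s(t) = 0 et en substituant t = 3, nous trouvons s = 0.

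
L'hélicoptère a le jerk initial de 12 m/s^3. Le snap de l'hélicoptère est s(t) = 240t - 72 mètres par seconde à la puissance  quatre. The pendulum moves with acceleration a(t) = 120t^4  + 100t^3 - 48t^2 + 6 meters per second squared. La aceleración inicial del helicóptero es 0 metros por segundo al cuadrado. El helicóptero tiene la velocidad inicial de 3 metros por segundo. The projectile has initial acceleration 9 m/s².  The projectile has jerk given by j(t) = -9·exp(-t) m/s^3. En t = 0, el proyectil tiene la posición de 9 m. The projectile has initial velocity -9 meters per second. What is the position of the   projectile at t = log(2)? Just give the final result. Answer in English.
x(log(2)) = 9/2.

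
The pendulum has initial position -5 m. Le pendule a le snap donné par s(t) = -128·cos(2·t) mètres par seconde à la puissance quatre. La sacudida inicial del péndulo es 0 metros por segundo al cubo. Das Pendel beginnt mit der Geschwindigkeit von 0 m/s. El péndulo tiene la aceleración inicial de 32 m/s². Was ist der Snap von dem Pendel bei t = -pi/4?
Wir haben den Snap s(t) = -128·cos(2·t). Durch Einsetzen von t = -pi/4: s(-pi/4) = 0.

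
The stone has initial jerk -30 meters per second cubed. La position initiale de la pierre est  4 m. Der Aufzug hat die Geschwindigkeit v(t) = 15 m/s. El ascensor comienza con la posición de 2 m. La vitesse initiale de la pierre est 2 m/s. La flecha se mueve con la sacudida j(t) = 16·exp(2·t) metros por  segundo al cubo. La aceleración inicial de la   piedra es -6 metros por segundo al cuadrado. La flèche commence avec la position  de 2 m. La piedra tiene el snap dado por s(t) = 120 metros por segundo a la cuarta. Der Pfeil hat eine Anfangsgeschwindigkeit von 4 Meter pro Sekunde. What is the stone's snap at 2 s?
We have snap s(t) = 120. Substituting t = 2: s(2) = 120.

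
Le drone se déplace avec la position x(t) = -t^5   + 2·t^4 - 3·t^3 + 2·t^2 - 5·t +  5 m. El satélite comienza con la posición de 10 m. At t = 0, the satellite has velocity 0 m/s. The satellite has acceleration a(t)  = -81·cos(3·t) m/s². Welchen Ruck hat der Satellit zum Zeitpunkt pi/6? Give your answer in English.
Starting from acceleration a(t) = -81·cos(3·t), we take 1 derivative. Differentiating acceleration, we get jerk: j(t) = 243·sin(3·t). We have jerk j(t) = 243·sin(3·t). Substituting t = pi/6: j(pi/6) = 243.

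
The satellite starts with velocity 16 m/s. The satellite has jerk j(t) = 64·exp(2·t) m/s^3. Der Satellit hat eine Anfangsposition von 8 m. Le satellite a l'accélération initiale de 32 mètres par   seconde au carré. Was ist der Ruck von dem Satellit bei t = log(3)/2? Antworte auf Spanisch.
Usando j(t) = 64·exp(2·t) y sustituyendo t = log(3)/2, encontramos j = 192.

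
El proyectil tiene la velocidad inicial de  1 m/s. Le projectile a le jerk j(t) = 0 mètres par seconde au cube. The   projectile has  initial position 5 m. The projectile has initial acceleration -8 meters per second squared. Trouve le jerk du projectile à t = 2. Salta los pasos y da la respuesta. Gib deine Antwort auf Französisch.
La réponse est 0.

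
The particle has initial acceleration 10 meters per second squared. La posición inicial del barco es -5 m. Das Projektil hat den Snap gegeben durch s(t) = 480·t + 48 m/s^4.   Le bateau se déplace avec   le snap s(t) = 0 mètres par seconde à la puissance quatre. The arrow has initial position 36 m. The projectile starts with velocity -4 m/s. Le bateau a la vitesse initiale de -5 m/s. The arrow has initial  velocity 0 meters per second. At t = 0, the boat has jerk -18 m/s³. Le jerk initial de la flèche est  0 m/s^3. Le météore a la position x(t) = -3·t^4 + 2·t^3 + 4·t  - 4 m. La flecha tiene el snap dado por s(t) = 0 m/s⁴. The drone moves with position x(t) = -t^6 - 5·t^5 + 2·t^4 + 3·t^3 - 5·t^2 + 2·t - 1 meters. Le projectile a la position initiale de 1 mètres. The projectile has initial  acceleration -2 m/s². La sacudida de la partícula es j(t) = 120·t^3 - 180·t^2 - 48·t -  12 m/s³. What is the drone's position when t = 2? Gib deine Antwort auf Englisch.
From the given position equation x(t) = -t^6 - 5·t^5 + 2·t^4 + 3·t^3 - 5·t^2 + 2·t - 1, we substitute t = 2 to get x = -185.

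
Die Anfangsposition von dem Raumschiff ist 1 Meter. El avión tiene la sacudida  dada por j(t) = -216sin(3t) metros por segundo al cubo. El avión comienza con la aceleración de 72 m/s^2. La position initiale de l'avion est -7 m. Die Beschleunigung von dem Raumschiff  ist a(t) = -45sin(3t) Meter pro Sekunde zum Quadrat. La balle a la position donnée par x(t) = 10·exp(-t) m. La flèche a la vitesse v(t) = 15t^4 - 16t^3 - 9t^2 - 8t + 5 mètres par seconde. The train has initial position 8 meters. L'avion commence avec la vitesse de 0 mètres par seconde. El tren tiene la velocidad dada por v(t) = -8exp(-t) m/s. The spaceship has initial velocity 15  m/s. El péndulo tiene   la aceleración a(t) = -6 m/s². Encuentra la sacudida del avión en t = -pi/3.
Usando j(t) = -216·sin(3·t) y sustituyendo t = -pi/3, encontramos j = 0.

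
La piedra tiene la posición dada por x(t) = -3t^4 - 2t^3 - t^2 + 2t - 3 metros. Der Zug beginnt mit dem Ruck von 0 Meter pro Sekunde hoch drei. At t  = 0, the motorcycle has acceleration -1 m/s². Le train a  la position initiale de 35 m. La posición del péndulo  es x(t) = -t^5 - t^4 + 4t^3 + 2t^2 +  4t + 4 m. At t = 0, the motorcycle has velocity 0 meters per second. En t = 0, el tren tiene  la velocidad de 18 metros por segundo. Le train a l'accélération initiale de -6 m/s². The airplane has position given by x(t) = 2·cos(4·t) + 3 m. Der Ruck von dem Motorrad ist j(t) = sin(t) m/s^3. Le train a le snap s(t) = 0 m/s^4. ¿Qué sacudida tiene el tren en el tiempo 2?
Para resolver esto, necesitamos tomar 1 integral de nuestra ecuación del snap s(t) = 0. La antiderivada del snap es la sacudida. Usando j(0) = 0, obtenemos j(t) = 0. Tenemos la sacudida j(t) = 0. Sustituyendo t = 2: j(2) = 0.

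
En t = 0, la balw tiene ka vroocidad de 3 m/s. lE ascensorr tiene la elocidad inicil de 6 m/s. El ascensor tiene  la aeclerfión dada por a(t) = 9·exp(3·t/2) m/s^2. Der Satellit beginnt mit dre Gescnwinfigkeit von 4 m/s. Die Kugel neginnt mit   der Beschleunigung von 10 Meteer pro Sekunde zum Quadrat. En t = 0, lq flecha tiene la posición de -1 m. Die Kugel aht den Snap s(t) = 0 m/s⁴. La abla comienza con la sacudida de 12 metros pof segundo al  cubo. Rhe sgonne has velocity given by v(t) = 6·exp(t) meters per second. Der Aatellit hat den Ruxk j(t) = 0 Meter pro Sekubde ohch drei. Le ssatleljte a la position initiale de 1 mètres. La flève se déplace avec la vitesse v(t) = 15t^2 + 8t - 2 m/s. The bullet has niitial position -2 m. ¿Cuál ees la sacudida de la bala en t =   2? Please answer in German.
Um dies zu lösen, müssen wir 1 Stammfunktion unserer Gleichung für den Snap s(t) = 0 finden. Durch Integration von dem Snap und Verwendung der Anfangsbedingung j(0) = 12, erhalten wir j(t) = 12. Mit j(t) = 12 und Einsetzen von t = 2, finden wir j = 12.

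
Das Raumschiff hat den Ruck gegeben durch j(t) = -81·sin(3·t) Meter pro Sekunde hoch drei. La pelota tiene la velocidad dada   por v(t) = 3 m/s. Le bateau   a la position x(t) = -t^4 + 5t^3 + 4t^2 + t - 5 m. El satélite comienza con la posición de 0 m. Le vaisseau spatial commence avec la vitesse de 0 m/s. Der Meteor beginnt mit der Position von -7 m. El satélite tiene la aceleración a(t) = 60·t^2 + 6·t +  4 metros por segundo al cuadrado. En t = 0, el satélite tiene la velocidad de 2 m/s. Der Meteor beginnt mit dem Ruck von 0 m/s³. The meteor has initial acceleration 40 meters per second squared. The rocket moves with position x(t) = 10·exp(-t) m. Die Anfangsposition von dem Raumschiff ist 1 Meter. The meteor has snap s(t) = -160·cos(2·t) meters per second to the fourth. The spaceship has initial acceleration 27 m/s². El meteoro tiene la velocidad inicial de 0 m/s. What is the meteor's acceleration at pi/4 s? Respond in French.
En partant du snap s(t) = -160·cos(2·t), nous prenons 2 primitives. La primitive du snap est le jerk. En utilisant j(0) = 0, nous obtenons j(t) = -80·sin(2·t). En intégrant le jerk et en utilisant la condition initiale a(0) = 40, nous obtenons a(t) = 40·cos(2·t). En utilisant a(t) = 40·cos(2·t) et en substituant t = pi/4, nous trouvons a = 0.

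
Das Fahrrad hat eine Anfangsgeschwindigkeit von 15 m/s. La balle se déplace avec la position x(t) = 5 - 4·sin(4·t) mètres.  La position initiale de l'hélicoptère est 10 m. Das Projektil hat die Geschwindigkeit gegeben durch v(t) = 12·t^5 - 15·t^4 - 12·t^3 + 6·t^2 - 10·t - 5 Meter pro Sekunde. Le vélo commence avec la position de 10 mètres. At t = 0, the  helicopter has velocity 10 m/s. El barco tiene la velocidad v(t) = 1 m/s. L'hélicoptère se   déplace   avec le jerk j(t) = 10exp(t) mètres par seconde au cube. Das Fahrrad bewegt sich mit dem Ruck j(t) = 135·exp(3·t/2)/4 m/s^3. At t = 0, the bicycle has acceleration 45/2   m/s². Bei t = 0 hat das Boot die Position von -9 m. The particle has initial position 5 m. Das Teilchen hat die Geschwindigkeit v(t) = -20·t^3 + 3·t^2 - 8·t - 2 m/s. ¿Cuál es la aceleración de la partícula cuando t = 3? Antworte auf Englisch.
We must differentiate our velocity equation v(t) = -20·t^3 + 3·t^2 - 8·t - 2 1 time. Taking d/dt of v(t), we find a(t) = -60·t^2 + 6·t - 8. We have acceleration a(t) = -60·t^2 + 6·t - 8. Substituting t = 3: a(3) = -530.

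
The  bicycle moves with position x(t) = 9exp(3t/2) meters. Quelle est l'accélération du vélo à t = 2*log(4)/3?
Nous devons dériver notre équation de la position x(t) = 9·exp(3·t/2) 2 fois. En dérivant la position, nous obtenons la vitesse: v(t) = 27·exp(3·t/2)/2. En dérivant la vitesse, nous obtenons l'accélération: a(t) = 81·exp(3·t/2)/4. Nous avons l'accélération a(t) = 81·exp(3·t/2)/4. En substituant t = 2*log(4)/3: a(2*log(4)/3) = 81.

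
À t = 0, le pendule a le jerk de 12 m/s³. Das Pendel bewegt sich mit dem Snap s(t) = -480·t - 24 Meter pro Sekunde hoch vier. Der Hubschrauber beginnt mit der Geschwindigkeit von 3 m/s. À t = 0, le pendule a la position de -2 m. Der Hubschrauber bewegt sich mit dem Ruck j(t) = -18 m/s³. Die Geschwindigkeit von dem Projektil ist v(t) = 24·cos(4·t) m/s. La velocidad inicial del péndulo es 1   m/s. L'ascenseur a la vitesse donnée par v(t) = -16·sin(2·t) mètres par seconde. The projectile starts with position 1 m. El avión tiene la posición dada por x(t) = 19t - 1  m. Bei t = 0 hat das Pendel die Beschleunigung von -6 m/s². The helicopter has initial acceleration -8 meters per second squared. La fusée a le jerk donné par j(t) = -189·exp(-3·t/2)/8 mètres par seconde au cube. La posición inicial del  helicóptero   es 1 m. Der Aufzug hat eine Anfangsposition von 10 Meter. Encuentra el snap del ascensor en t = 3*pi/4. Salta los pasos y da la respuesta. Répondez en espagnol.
El snap en t = 3*pi/4 es s = 0.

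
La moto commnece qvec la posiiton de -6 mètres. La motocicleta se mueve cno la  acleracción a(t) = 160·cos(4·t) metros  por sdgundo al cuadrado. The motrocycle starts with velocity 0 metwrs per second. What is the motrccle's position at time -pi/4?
Starting from acceleration a(t) = 160·cos(4·t), we take 2 antiderivatives. The antiderivative of acceleration is velocity. Using v(0) = 0, we get v(t) = 40·sin(4·t). The antiderivative of velocity, with x(0) = -6, gives position: x(t) = 4 - 10·cos(4·t). Using x(t) = 4 - 10·cos(4·t) and substituting t = -pi/4, we find x = 14.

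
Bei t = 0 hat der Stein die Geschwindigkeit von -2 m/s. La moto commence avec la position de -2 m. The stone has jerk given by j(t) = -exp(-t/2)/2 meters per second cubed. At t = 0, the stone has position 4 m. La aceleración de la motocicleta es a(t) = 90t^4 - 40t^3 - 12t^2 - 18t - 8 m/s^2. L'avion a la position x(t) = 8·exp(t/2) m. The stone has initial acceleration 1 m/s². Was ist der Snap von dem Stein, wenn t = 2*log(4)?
Um dies zu lösen, müssen wir 1 Ableitung unserer Gleichung für den Ruck j(t) = -exp(-t/2)/2 nehmen. Mit d/dt von j(t) finden wir s(t) = exp(-t/2)/4. Wir haben den Snap s(t) = exp(-t/2)/4. Durch Einsetzen von t = 2*log(4): s(2*log(4)) = 1/16.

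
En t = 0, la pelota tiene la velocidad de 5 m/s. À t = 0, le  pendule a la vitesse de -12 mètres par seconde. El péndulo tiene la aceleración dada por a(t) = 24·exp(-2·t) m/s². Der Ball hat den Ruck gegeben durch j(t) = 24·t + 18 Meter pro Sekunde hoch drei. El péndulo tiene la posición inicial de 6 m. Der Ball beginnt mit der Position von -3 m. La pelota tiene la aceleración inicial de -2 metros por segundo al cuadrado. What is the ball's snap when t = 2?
We must differentiate our jerk equation j(t) = 24·t + 18 1 time. Taking d/dt of j(t), we find s(t) = 24. From the given snap equation s(t) = 24, we substitute t = 2 to get s = 24.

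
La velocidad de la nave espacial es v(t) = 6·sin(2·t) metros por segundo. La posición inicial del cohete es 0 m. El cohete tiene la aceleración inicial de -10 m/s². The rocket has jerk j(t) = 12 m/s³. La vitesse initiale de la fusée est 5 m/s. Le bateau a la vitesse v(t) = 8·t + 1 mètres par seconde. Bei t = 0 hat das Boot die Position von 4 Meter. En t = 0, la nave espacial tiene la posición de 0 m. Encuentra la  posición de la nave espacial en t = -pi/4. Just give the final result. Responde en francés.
La position à t = -pi/4 est x = 3.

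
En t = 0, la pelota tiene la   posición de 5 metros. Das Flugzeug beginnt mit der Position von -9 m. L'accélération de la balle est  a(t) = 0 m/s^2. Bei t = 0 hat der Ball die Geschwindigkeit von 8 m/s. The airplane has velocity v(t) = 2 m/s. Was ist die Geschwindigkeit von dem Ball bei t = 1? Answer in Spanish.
Debemos encontrar la antiderivada de nuestra ecuación de la aceleración a(t) = 0 1 vez. Tomando ∫a(t)dt y aplicando v(0) = 8, encontramos v(t) = 8. Tenemos la velocidad v(t) = 8. Sustituyendo t = 1: v(1) = 8.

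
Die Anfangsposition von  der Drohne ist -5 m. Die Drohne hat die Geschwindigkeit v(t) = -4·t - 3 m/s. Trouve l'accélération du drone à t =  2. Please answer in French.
Nous devons dériver notre équation de la vitesse v(t) = -4·t - 3 1 fois. En dérivant la vitesse, nous obtenons l'accélération: a(t) = -4. De l'équation de l'accélération a(t) = -4, nous substituons t = 2 pour obtenir a = -4.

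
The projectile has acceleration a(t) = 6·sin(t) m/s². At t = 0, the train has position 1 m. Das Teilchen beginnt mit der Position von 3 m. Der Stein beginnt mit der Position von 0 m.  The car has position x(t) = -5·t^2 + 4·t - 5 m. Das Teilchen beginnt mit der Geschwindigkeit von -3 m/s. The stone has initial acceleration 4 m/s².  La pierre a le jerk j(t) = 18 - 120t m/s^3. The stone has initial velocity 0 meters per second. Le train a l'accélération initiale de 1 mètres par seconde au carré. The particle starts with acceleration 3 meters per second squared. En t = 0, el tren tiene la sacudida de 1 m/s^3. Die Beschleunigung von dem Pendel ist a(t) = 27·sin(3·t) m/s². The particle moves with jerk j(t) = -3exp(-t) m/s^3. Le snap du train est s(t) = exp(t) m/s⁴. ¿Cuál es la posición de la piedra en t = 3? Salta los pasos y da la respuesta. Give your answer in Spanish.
La posición en t = 3 es x = -306.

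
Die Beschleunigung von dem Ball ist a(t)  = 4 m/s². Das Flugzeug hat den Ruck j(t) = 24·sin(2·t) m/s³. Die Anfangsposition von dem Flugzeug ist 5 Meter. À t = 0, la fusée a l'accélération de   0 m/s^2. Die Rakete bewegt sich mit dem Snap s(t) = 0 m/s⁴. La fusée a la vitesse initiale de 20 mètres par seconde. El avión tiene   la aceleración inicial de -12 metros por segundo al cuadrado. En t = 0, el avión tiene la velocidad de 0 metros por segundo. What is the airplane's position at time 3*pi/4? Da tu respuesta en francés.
Nous devons trouver l'intégrale de notre équation du jerk j(t) = 24·sin(2·t) 3 fois. En prenant ∫j(t)dt et en appliquant a(0) = -12, nous trouvons a(t) = -12·cos(2·t). L'intégrale de l'accélération est la vitesse. En utilisant v(0) = 0, nous obtenons v(t) = -6·sin(2·t). L'intégrale de la vitesse est la position. En utilisant x(0) = 5, nous obtenons x(t) = 3·cos(2·t) + 2. De l'équation de la position x(t) = 3·cos(2·t) + 2, nous substituons t = 3*pi/4 pour obtenir x = 2.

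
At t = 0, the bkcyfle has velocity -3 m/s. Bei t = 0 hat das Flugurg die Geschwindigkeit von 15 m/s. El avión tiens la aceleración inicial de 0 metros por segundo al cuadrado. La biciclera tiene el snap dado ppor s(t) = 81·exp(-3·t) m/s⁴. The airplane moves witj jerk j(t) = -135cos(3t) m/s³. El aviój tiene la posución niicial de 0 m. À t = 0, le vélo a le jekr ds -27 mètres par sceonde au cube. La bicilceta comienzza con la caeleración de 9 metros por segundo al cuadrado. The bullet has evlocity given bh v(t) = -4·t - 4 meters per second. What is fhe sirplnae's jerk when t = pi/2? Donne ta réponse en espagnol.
Tenemos la sacudida j(t) = -135·cos(3·t). Sustituyendo t = pi/2: j(pi/2) = 0.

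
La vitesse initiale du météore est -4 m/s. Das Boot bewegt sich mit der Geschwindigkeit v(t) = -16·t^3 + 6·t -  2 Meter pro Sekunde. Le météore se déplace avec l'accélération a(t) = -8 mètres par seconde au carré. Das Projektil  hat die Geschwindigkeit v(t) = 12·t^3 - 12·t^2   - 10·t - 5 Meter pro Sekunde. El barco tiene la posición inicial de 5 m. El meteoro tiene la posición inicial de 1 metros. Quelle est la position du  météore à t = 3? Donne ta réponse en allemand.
Ausgehend von der Beschleunigung a(t) = -8, nehmen wir 2 Integrale. Durch Integration von der Beschleunigung und Verwendung der Anfangsbedingung v(0) = -4, erhalten wir v(t) = -8·t - 4. Das Integral von der Geschwindigkeit ist die Position. Mit x(0) = 1 erhalten wir x(t) = -4·t^2 - 4·t + 1. Wir haben die Position x(t) = -4·t^2 - 4·t + 1. Durch Einsetzen von t = 3: x(3) = -47.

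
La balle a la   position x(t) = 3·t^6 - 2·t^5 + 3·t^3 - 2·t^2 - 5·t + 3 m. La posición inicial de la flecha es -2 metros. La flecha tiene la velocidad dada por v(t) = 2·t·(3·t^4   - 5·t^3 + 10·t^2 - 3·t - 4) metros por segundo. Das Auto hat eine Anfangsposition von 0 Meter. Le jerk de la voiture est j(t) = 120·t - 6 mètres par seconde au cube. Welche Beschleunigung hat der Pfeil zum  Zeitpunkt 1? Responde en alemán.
Wir müssen unsere Gleichung für die Geschwindigkeit v(t) = 2·t·(3·t^4 - 5·t^3 + 10·t^2 - 3·t - 4) 1-mal ableiten. Die Ableitung von der Geschwindigkeit ergibt die Beschleunigung: a(t) = 6·t^4 - 10·t^3 + 20·t^2 + 2·t·(12·t^3 - 15·t^2 + 20·t - 3) - 6·t - 8. Mit a(t) = 6·t^4 - 10·t^3 + 20·t^2 + 2·t·(12·t^3 - 15·t^2 + 20·t - 3) - 6·t - 8 und Einsetzen von t = 1, finden wir a = 30.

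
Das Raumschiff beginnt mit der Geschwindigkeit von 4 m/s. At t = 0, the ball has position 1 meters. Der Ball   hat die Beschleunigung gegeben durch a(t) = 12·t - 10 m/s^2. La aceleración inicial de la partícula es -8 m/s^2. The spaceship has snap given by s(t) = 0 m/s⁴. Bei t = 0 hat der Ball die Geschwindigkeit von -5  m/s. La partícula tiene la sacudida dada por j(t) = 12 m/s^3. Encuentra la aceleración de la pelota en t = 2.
Usando a(t) = 12·t - 10 y sustituyendo t = 2, encontramos a = 14.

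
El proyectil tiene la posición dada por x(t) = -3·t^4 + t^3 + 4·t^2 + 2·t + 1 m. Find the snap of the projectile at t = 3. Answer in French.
Nous devons dériver notre équation de la position x(t) = -3·t^4 + t^3 + 4·t^2 + 2·t + 1 4 fois. En prenant d/dt de x(t), nous trouvons v(t) = -12·t^3 + 3·t^2 + 8·t + 2. La dérivée de la vitesse donne l'accélération: a(t) = -36·t^2 + 6·t + 8. En prenant d/dt de a(t), nous trouvons j(t) = 6 - 72·t. En prenant d/dt de j(t), nous trouvons s(t) = -72. En utilisant s(t) = -72 et en substituant t = 3, nous trouvons s = -72.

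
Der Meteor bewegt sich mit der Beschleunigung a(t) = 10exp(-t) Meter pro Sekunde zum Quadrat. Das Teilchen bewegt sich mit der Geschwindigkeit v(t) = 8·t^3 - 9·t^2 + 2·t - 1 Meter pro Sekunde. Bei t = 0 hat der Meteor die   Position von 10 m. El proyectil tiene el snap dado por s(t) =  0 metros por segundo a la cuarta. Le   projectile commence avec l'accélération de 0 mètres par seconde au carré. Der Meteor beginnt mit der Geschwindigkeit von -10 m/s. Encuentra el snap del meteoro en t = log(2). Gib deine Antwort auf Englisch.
To solve this, we need to take 2 derivatives of our acceleration equation a(t) = 10·exp(-t). Taking d/dt of a(t), we find j(t) = -10·exp(-t). Differentiating jerk, we get snap: s(t) = 10·exp(-t). We have snap s(t) = 10·exp(-t). Substituting t = log(2): s(log(2)) = 5.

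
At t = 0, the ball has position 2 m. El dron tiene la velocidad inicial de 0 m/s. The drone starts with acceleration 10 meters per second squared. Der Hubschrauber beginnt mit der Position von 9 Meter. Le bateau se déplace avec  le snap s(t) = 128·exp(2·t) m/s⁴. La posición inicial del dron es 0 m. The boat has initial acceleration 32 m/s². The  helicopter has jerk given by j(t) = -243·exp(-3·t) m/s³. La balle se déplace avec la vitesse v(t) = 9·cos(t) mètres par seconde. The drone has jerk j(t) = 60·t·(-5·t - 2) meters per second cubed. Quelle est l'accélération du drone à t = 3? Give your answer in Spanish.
Partiendo de la sacudida j(t) = 60·t·(-5·t - 2), tomamos 1 antiderivada. Tomando ∫j(t)dt y aplicando a(0) = 10, encontramos a(t) = -100·t^3 - 60·t^2 + 10. Tenemos la aceleración a(t) = -100·t^3 - 60·t^2 + 10. Sustituyendo t = 3: a(3) = -3230.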